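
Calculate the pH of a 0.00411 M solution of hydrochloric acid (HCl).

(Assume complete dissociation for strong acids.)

[H⁺] = 0.00411 M for strong acid. pH = -log[H⁺] = -log(0.00411)

pH = 2.39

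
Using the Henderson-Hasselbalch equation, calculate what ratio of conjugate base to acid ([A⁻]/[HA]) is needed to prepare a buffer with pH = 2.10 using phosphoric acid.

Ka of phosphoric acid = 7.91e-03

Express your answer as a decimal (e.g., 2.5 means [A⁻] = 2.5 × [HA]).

pKa = -log(7.91e-03) = 2.1018. pH = pKa + log([A⁻]/[HA]), so log([A⁻]/[HA]) = pH − pKa = 2.10 − 2.1018 = -0.0018. [A⁻]/[HA] = 10^(-0.0018) = 0.996

[A⁻]/[HA] = 0.996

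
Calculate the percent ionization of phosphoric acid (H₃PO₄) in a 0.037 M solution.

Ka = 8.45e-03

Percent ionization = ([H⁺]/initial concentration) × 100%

Using Ka equilibrium: x² + Ka×x - Ka×C = 0. Solving: [H⁺] = 1.3955e-02. Percent = (1.3955e-02/0.037) × 100

Percent ionization = 37.7%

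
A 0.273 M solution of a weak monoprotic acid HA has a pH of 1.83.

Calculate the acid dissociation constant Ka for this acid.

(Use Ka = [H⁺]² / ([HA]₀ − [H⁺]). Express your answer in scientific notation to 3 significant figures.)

[H⁺] = 10^(−pH) = 10^(−1.83) = 1.479e-02 M. For HA ⇌ H⁺ + A⁻, Ka = [H⁺][A⁻]/[HA] = [H⁺]² / ([HA]₀ − [H⁺]) = (1.479e-02)² / (0.273 − 1.479e-02) = 8.47e-04.

K_a = 8.47e-04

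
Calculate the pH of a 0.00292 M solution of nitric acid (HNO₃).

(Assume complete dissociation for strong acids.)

[H⁺] = 0.00292 M for strong acid. pH = -log[H⁺] = -log(0.00292)

pH = 2.53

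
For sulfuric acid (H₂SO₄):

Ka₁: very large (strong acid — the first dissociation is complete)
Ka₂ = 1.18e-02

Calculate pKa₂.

pKa₂ = -log(Ka₂) = -log(1.18e-02) = 1.93.

pK_{a2} = 1.93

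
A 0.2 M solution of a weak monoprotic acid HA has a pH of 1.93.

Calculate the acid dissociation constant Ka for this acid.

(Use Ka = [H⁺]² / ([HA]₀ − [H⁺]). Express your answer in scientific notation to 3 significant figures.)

[H⁺] = 10^(−pH) = 10^(−1.93) = 1.175e-02 M. For HA ⇌ H⁺ + A⁻, Ka = [H⁺][A⁻]/[HA] = [H⁺]² / ([HA]₀ − [H⁺]) = (1.175e-02)² / (0.2 − 1.175e-02) = 7.33e-04.

K_a = 7.33e-04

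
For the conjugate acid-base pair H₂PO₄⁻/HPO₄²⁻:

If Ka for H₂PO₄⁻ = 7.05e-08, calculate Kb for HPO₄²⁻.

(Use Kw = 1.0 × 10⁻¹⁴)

For a conjugate pair Ka × Kb = Kw, so Kb = Kw/Ka = 1.0 × 10⁻¹⁴ / 7.05e-08 = 1.42e-07.

K_b = 1.42e-07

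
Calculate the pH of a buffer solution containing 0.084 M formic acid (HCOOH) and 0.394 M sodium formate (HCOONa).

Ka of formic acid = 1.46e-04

pKa = -log(1.46e-04) = 3.84. pH = pKa + log([A⁻]/[HA]) = 3.84 + log(0.394/0.084)

pH = 4.51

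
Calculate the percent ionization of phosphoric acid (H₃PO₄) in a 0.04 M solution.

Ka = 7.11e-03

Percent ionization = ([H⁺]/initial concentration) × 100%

Using Ka equilibrium: x² + Ka×x - Ka×C = 0. Solving: [H⁺] = 1.3680e-02. Percent = (1.3680e-02/0.04) × 100

Percent ionization = 34.2%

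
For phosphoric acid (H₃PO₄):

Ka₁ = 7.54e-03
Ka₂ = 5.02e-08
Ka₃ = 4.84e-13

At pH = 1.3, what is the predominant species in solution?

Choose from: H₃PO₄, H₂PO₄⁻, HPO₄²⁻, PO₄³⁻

pKa₁ = 2.12, pKa₂ = 7.30, pKa₃ = 12.32. For a polyprotic acid the predominant species crosses at each pKa: below pKa_n the protonated form dominates, above it the deprotonated form does. At pH = 1.3, the predominant species is H₃PO₄.

H₃PO₄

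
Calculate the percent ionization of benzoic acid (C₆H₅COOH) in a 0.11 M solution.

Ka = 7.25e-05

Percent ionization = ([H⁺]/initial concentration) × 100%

Using Ka equilibrium: x² + Ka×x - Ka×C = 0. Solving: [H⁺] = 2.7880e-03. Percent = (2.7880e-03/0.11) × 100

Percent ionization = 2.53%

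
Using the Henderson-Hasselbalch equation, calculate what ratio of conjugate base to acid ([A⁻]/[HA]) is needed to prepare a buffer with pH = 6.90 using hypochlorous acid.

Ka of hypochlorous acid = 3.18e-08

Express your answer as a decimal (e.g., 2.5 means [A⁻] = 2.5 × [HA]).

pKa = -log(3.18e-08) = 7.4976. pH = pKa + log([A⁻]/[HA]), so log([A⁻]/[HA]) = pH − pKa = 6.90 − 7.4976 = -0.5976. [A⁻]/[HA] = 10^(-0.5976) = 0.253

[A⁻]/[HA] = 0.253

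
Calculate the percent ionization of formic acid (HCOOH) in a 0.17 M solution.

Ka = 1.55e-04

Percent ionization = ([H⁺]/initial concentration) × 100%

Using Ka equilibrium: x² + Ka×x - Ka×C = 0. Solving: [H⁺] = 5.0563e-03. Percent = (5.0563e-03/0.17) × 100

Percent ionization = 2.97%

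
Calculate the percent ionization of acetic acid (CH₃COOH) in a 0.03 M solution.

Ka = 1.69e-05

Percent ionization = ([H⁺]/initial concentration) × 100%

Using Ka equilibrium: x² + Ka×x - Ka×C = 0. Solving: [H⁺] = 7.0364e-04. Percent = (7.0364e-04/0.03) × 100

Percent ionization = 2.35%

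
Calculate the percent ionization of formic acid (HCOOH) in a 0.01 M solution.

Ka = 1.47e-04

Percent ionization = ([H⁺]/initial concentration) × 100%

Using Ka equilibrium: x² + Ka×x - Ka×C = 0. Solving: [H⁺] = 1.1412e-03. Percent = (1.1412e-03/0.01) × 100

Percent ionization = 11.4%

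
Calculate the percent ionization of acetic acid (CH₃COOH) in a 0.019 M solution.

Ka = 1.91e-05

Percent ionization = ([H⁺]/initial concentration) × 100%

Using Ka equilibrium: x² + Ka×x - Ka×C = 0. Solving: [H⁺] = 5.9294e-04. Percent = (5.9294e-04/0.019) × 100

Percent ionization = 3.12%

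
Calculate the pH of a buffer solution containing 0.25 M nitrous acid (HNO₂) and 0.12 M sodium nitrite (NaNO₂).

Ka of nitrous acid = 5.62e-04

pKa = -log(5.62e-04) = 3.25. pH = pKa + log([A⁻]/[HA]) = 3.25 + log(0.12/0.25)

pH = 2.93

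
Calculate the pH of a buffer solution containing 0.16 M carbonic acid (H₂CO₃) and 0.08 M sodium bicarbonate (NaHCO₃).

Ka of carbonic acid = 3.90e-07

pKa = -log(3.90e-07) = 6.41. pH = pKa + log([A⁻]/[HA]) = 6.41 + log(0.08/0.16)

pH = 6.11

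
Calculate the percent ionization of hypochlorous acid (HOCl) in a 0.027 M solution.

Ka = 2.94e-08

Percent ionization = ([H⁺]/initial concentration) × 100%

Using Ka equilibrium: x² + Ka×x - Ka×C = 0. Solving: [H⁺] = 2.8160e-05. Percent = (2.8160e-05/0.027) × 100

Percent ionization = 0.104%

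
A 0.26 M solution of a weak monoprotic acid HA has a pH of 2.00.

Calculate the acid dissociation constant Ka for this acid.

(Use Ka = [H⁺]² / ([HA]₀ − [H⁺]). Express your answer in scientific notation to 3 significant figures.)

[H⁺] = 10^(−pH) = 10^(−2.00) = 1.000e-02 M. For HA ⇌ H⁺ + A⁻, Ka = [H⁺][A⁻]/[HA] = [H⁺]² / ([HA]₀ − [H⁺]) = (1.000e-02)² / (0.26 − 1.000e-02) = 4.00e-04.

K_a = 4.00e-04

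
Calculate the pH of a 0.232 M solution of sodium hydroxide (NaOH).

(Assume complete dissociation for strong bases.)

[OH⁻] = 0.232 M for strong base. pOH = -log[OH⁻] = 0.63, pH = 14 - pOH

pH = 13.37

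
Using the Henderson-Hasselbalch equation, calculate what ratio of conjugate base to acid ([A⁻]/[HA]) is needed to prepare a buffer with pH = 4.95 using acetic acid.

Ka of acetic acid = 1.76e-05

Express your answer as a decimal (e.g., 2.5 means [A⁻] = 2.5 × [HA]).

pKa = -log(1.76e-05) = 4.7545. pH = pKa + log([A⁻]/[HA]), so log([A⁻]/[HA]) = pH − pKa = 4.95 − 4.7545 = 0.1955. [A⁻]/[HA] = 10^(0.1955) = 1.57

[A⁻]/[HA] = 1.57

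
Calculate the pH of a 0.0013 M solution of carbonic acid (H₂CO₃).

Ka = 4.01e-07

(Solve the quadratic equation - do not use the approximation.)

x² + Ka×x - Ka×C = 0. Using quadratic formula: [H⁺] = 2.2632e-05

pH = 4.65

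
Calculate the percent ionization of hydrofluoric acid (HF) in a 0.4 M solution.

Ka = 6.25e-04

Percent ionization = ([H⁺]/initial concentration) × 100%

Using Ka equilibrium: x² + Ka×x - Ka×C = 0. Solving: [H⁺] = 1.5502e-02. Percent = (1.5502e-02/0.4) × 100

Percent ionization = 3.88%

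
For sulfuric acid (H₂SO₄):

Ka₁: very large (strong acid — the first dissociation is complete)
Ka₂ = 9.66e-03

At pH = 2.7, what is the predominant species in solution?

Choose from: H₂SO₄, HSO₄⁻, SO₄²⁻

The first dissociation is complete, so H₂SO₄ itself is never the predominant species in water; pKa₂ = -log(9.66e-03) = 2.02. For a polyprotic acid the predominant species crosses at each pKa: below pKa_n the protonated form dominates, above it the deprotonated form does. At pH = 2.7, the predominant species is SO₄²⁻.

SO₄²⁻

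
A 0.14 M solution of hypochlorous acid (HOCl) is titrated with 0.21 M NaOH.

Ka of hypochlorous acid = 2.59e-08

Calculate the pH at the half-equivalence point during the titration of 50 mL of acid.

At half-equivalence [HA] = [A⁻], so Henderson-Hasselbalch gives pH = pKa = -log(2.59e-08) = 7.59.

pH = pKa = 7.59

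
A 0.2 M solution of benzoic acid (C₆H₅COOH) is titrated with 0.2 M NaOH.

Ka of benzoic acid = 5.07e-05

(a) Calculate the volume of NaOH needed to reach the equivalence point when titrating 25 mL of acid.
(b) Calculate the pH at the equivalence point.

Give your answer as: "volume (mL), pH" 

moles acid = 0.2 × 25/1000 = 0.005 mol; V_base = moles/0.2 × 1000 = 25.0 mL. At equivalence only the conjugate base is present: [A⁻] = 0.005/0.050 = 1.0000e-01 M. Kb = Kw/Ka = 1.97e-10; [OH⁻] = √(Kb × [A⁻]) = 4.4412e-06; pOH = 5.35; pH = 14 - pOH = 8.65.

V = 25.0 mL, pH = 8.65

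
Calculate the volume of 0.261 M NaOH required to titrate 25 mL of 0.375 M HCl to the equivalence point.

At equivalence: moles acid = moles base. moles HCl = 0.375 × 25/1000 = 0.009375 mol. V_base = moles / 0.261 × 1000 = 35.9 mL.

V_{base} = 35.9 mL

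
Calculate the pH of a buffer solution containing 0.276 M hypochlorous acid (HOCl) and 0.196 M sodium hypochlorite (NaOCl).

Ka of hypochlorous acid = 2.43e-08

pKa = -log(2.43e-08) = 7.61. pH = pKa + log([A⁻]/[HA]) = 7.61 + log(0.196/0.276)

pH = 7.47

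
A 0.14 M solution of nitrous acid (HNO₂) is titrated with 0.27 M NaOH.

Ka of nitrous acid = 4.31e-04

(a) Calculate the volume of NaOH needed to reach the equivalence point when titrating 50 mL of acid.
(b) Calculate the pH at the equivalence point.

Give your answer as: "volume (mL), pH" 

moles acid = 0.14 × 50/1000 = 0.007 mol; V_base = moles/0.27 × 1000 = 25.9 mL. At equivalence only the conjugate base is present: [A⁻] = 0.007/0.076 = 9.2195e-02 M. Kb = Kw/Ka = 2.32e-11; [OH⁻] = √(Kb × [A⁻]) = 1.4626e-06; pOH = 5.83; pH = 14 - pOH = 8.17.

V = 25.9 mL, pH = 8.17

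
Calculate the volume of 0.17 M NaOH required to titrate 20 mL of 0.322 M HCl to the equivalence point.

At equivalence: moles acid = moles base. moles HCl = 0.322 × 20/1000 = 0.00644 mol. V_base = moles / 0.17 × 1000 = 37.9 mL.

V_{base} = 37.9 mL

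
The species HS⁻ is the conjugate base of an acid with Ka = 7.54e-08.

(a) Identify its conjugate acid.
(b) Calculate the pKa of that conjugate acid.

(a) The conjugate acid is formed by adding one H⁺ to HS⁻, giving H₂S. (b) pKa = -log(Ka) = -log(7.54e-08) = 7.12.

Conjugate acid: H₂S; pK_a = 7.12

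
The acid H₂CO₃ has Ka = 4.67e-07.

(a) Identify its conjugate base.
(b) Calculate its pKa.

(a) The conjugate base is formed by removing one H⁺ from H₂CO₃, giving HCO₃⁻. (b) pKa = -log(Ka) = -log(4.67e-07) = 6.33.

Conjugate base: HCO₃⁻; pK_a = 6.33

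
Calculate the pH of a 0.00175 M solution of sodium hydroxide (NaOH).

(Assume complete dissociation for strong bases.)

[OH⁻] = 0.00175 M for strong base. pOH = -log[OH⁻] = 2.76, pH = 14 - pOH

pH = 11.24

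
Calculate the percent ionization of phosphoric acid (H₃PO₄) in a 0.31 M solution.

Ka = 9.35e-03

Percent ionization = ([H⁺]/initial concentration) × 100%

Using Ka equilibrium: x² + Ka×x - Ka×C = 0. Solving: [H⁺] = 4.9365e-02. Percent = (4.9365e-02/0.31) × 100

Percent ionization = 15.9%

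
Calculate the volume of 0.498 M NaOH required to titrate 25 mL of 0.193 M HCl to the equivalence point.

At equivalence: moles acid = moles base. moles HCl = 0.193 × 25/1000 = 0.004825 mol. V_base = moles / 0.498 × 1000 = 9.7 mL.

V_{base} = 9.7 mL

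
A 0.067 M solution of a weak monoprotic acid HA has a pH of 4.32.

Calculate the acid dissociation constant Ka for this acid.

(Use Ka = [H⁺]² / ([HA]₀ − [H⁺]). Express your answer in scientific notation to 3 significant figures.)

[H⁺] = 10^(−pH) = 10^(−4.32) = 4.786e-05 M. For HA ⇌ H⁺ + A⁻, Ka = [H⁺][A⁻]/[HA] = [H⁺]² / ([HA]₀ − [H⁺]) = (4.786e-05)² / (0.067 − 4.786e-05) = 3.42e-08.

K_a = 3.42e-08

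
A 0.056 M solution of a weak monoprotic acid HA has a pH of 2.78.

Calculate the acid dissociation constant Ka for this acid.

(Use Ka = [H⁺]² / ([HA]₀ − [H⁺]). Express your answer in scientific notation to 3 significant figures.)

[H⁺] = 10^(−pH) = 10^(−2.78) = 1.660e-03 M. For HA ⇌ H⁺ + A⁻, Ka = [H⁺][A⁻]/[HA] = [H⁺]² / ([HA]₀ − [H⁺]) = (1.660e-03)² / (0.056 − 1.660e-03) = 5.07e-05.

K_a = 5.07e-05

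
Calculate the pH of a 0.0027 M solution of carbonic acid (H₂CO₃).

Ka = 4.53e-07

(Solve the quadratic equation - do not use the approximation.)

x² + Ka×x - Ka×C = 0. Using quadratic formula: [H⁺] = 3.4747e-05

pH = 4.46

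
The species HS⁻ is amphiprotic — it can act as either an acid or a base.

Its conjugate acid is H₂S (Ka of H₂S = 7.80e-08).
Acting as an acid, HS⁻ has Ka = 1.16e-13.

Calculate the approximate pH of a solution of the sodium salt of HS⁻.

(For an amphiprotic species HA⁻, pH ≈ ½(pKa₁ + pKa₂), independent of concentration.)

pKa₁ = -log(7.80e-08) = 7.11; pKa₂ = -log(1.16e-13) = 12.94. For an amphiprotic species, pH ≈ ½(pKa₁ + pKa₂) = ½(7.11 + 12.94) = 10.02.

pH = 10.02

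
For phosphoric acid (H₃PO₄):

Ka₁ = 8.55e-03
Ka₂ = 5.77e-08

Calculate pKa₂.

pKa₂ = -log(Ka₂) = -log(5.77e-08) = 7.24.

pK_{a2} = 7.24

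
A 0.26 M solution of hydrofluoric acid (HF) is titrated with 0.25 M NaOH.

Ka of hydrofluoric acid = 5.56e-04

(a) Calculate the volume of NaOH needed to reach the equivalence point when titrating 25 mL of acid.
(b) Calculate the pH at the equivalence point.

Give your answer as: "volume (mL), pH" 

moles acid = 0.26 × 25/1000 = 0.0065 mol; V_base = moles/0.25 × 1000 = 26.0 mL. At equivalence only the conjugate base is present: [A⁻] = 0.0065/0.051 = 1.2745e-01 M. Kb = Kw/Ka = 1.80e-11; [OH⁻] = √(Kb × [A⁻]) = 1.5140e-06; pOH = 5.82; pH = 14 - pOH = 8.18.

V = 26.0 mL, pH = 8.18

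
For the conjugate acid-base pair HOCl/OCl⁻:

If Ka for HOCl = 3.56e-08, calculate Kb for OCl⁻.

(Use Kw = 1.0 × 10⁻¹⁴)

For a conjugate pair Ka × Kb = Kw, so Kb = Kw/Ka = 1.0 × 10⁻¹⁴ / 3.56e-08 = 2.81e-07.

K_b = 2.81e-07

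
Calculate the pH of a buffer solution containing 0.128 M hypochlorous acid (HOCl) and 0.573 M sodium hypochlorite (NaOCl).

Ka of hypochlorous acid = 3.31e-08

pKa = -log(3.31e-08) = 7.48. pH = pKa + log([A⁻]/[HA]) = 7.48 + log(0.573/0.128)

pH = 8.13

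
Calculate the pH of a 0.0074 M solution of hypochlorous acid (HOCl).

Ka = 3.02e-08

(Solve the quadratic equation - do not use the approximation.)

x² + Ka×x - Ka×C = 0. Using quadratic formula: [H⁺] = 1.4934e-05

pH = 4.83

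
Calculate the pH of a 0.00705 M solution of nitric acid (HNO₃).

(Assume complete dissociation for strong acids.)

[H⁺] = 0.00705 M for strong acid. pH = -log[H⁺] = -log(0.00705)

pH = 2.15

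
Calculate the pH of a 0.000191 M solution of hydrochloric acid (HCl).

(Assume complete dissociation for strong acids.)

[H⁺] = 0.000191 M for strong acid. pH = -log[H⁺] = -log(0.000191)

pH = 3.72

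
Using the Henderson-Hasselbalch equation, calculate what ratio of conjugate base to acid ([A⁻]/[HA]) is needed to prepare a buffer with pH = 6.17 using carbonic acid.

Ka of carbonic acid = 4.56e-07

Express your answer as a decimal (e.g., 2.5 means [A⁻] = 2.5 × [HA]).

pKa = -log(4.56e-07) = 6.3410. pH = pKa + log([A⁻]/[HA]), so log([A⁻]/[HA]) = pH − pKa = 6.17 − 6.3410 = -0.1710. [A⁻]/[HA] = 10^(-0.1710) = 0.674

[A⁻]/[HA] = 0.674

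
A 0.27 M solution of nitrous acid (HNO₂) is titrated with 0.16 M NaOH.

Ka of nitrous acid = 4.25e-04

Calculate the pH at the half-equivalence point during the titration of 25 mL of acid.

At half-equivalence [HA] = [A⁻], so Henderson-Hasselbalch gives pH = pKa = -log(4.25e-04) = 3.37.

pH = pKa = 3.37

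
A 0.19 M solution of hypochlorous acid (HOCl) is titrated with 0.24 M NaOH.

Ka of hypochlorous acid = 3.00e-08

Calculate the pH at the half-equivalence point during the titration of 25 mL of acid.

At half-equivalence [HA] = [A⁻], so Henderson-Hasselbalch gives pH = pKa = -log(3.00e-08) = 7.52.

pH = pKa = 7.52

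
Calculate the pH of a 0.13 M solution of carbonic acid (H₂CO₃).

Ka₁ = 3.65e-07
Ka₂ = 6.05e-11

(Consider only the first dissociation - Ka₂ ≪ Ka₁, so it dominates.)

First dissociation dominates. From Ka₁ = [H⁺][HA⁻]/[H₂A], x² + Ka₁·x − Ka₁·C = 0 with C = 0.13 M and Ka₁ = 3.65e-07. Solving: [H⁺] = (−Ka₁ + √(Ka₁² + 4·Ka₁·C)) / 2 = 2.1765e-04 M. pH = -log(2.1765e-04) = 3.66.

pH = 3.66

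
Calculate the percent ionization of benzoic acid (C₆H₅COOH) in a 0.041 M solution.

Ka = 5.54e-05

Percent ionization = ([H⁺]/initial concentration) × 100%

Using Ka equilibrium: x² + Ka×x - Ka×C = 0. Solving: [H⁺] = 1.4797e-03. Percent = (1.4797e-03/0.041) × 100

Percent ionization = 3.61%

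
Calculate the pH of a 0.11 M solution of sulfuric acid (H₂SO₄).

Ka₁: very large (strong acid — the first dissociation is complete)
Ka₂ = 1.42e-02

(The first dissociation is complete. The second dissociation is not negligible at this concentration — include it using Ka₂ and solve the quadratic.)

First dissociation is complete: [H⁺]₀ = [HSO₄⁻]₀ = C = 0.11 M. Second dissociation HSO₄⁻ ⇌ H⁺ + SO₄²⁻: let x = [SO₄²⁻]. Ka₂ = (C + x)·x / (C − x) = 1.42e-02 → x² + (C + Ka₂)·x − Ka₂·C = 0 → x² + 0.12420·x − 1.562e-03 = 0. x = (−0.12420 + √(0.12420² + 4 × 1.562e-03)) / 2 = 1.1510e-02 M. [H⁺] = C + x = 0.11 + 1.1510e-02 = 1.2151e-01 M. pH = -log(1.2151e-01) = 0.92.

pH = 0.92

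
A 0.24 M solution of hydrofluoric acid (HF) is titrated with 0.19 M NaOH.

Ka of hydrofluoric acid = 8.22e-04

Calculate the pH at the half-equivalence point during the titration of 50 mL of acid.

At half-equivalence [HA] = [A⁻], so Henderson-Hasselbalch gives pH = pKa = -log(8.22e-04) = 3.09.

pH = pKa = 3.09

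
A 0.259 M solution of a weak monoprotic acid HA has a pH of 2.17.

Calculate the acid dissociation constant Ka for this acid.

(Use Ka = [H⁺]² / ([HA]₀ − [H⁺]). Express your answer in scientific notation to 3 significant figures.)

[H⁺] = 10^(−pH) = 10^(−2.17) = 6.761e-03 M. For HA ⇌ H⁺ + A⁻, Ka = [H⁺][A⁻]/[HA] = [H⁺]² / ([HA]₀ − [H⁺]) = (6.761e-03)² / (0.259 − 6.761e-03) = 1.81e-04.

K_a = 1.81e-04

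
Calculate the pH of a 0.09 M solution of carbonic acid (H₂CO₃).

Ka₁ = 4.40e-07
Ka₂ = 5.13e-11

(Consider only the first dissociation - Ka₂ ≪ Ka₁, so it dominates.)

First dissociation dominates. From Ka₁ = [H⁺][HA⁻]/[H₂A], x² + Ka₁·x − Ka₁·C = 0 with C = 0.09 M and Ka₁ = 4.40e-07. Solving: [H⁺] = (−Ka₁ + √(Ka₁² + 4·Ka₁·C)) / 2 = 1.9878e-04 M. pH = -log(1.9878e-04) = 3.70.

pH = 3.70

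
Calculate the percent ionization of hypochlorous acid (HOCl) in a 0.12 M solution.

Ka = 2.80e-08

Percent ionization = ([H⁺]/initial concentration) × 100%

Using Ka equilibrium: x² + Ka×x - Ka×C = 0. Solving: [H⁺] = 5.7952e-05. Percent = (5.7952e-05/0.12) × 100

Percent ionization = 0.0483%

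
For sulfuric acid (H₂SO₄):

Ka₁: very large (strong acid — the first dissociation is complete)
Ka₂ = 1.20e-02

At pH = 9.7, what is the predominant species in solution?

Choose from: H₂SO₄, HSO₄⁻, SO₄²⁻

The first dissociation is complete, so H₂SO₄ itself is never the predominant species in water; pKa₂ = -log(1.20e-02) = 1.92. For a polyprotic acid the predominant species crosses at each pKa: below pKa_n the protonated form dominates, above it the deprotonated form does. At pH = 9.7, the predominant species is SO₄²⁻.

SO₄²⁻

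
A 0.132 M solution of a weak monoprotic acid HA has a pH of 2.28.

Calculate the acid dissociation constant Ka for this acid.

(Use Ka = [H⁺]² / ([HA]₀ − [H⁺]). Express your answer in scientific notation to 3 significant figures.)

[H⁺] = 10^(−pH) = 10^(−2.28) = 5.248e-03 M. For HA ⇌ H⁺ + A⁻, Ka = [H⁺][A⁻]/[HA] = [H⁺]² / ([HA]₀ − [H⁺]) = (5.248e-03)² / (0.132 − 5.248e-03) = 2.17e-04.

K_a = 2.17e-04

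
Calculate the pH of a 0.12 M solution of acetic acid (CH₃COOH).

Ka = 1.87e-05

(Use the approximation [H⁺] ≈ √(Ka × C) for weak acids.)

[H⁺] = √(Ka × C) = √(1.87e-05 × 0.12) = 1.4980e-03. pH = -log(1.4980e-03)

pH = 2.82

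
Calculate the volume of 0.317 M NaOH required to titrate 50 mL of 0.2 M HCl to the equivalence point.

At equivalence: moles acid = moles base. moles HCl = 0.2 × 50/1000 = 0.01 mol. V_base = moles / 0.317 × 1000 = 31.5 mL.

V_{base} = 31.5 mL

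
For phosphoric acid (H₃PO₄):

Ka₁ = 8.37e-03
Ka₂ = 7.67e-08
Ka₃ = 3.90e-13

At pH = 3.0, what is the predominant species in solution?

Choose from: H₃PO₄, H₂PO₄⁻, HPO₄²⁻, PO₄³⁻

pKa₁ = 2.08, pKa₂ = 7.12, pKa₃ = 12.41. For a polyprotic acid the predominant species crosses at each pKa: below pKa_n the protonated form dominates, above it the deprotonated form does. At pH = 3.0, the predominant species is H₂PO₄⁻.

H₂PO₄⁻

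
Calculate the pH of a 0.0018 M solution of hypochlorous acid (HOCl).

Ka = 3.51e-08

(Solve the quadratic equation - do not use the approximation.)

x² + Ka×x - Ka×C = 0. Using quadratic formula: [H⁺] = 7.9311e-06

pH = 5.10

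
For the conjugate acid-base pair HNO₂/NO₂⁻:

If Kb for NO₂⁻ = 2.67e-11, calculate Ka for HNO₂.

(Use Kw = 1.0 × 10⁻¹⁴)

For a conjugate pair Ka × Kb = Kw, so Ka = Kw/Kb = 1.0 × 10⁻¹⁴ / 2.67e-11 = 3.75e-04.

K_a = 3.75e-04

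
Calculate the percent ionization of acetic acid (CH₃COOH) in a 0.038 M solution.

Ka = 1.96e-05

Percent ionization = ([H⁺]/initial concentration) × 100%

Using Ka equilibrium: x² + Ka×x - Ka×C = 0. Solving: [H⁺] = 8.5327e-04. Percent = (8.5327e-04/0.038) × 100

Percent ionization = 2.25%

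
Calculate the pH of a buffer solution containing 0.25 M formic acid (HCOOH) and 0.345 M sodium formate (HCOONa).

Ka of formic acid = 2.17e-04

pKa = -log(2.17e-04) = 3.66. pH = pKa + log([A⁻]/[HA]) = 3.66 + log(0.345/0.25)

pH = 3.80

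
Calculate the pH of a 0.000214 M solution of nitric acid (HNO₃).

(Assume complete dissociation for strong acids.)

[H⁺] = 0.000214 M for strong acid. pH = -log[H⁺] = -log(0.000214)

pH = 3.67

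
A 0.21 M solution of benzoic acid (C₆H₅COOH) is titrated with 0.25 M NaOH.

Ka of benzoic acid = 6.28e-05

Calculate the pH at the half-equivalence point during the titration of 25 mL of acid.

At half-equivalence [HA] = [A⁻], so Henderson-Hasselbalch gives pH = pKa = -log(6.28e-05) = 4.20.

pH = pKa = 4.20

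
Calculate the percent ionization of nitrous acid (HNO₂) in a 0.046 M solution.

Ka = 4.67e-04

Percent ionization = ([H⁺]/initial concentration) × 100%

Using Ka equilibrium: x² + Ka×x - Ka×C = 0. Solving: [H⁺] = 4.4072e-03. Percent = (4.4072e-03/0.046) × 100

Percent ionization = 9.58%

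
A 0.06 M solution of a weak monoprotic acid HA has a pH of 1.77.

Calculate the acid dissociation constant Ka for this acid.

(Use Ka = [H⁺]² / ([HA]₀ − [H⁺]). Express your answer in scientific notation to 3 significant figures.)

[H⁺] = 10^(−pH) = 10^(−1.77) = 1.698e-02 M. For HA ⇌ H⁺ + A⁻, Ka = [H⁺][A⁻]/[HA] = [H⁺]² / ([HA]₀ − [H⁺]) = (1.698e-02)² / (0.06 − 1.698e-02) = 6.70e-03.

K_a = 6.70e-03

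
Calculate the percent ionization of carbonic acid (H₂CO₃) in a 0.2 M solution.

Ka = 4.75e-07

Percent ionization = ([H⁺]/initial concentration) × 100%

Using Ka equilibrium: x² + Ka×x - Ka×C = 0. Solving: [H⁺] = 3.0798e-04. Percent = (3.0798e-04/0.2) × 100

Percent ionization = 0.154%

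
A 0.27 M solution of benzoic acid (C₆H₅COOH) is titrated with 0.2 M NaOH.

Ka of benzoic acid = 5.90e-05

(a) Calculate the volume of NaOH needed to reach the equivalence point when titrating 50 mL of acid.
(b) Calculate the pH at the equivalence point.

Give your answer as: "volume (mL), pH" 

moles acid = 0.27 × 50/1000 = 0.0135 mol; V_base = moles/0.2 × 1000 = 67.5 mL. At equivalence only the conjugate base is present: [A⁻] = 0.0135/0.117 = 1.1489e-01 M. Kb = Kw/Ka = 1.69e-10; [OH⁻] = √(Kb × [A⁻]) = 4.4129e-06; pOH = 5.36; pH = 14 - pOH = 8.64.

V = 67.5 mL, pH = 8.64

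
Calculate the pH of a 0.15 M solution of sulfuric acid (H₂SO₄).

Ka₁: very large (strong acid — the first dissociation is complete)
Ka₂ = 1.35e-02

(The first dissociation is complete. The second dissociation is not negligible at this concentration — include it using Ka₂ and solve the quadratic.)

First dissociation is complete: [H⁺]₀ = [HSO₄⁻]₀ = C = 0.15 M. Second dissociation HSO₄⁻ ⇌ H⁺ + SO₄²⁻: let x = [SO₄²⁻]. Ka₂ = (C + x)·x / (C − x) = 1.35e-02 → x² + (C + Ka₂)·x − Ka₂·C = 0 → x² + 0.16350·x − 2.025e-03 = 0. x = (−0.16350 + √(0.16350² + 4 × 2.025e-03)) / 2 = 1.1567e-02 M. [H⁺] = C + x = 0.15 + 1.1567e-02 = 1.6157e-01 M. pH = -log(1.6157e-01) = 0.79.

pH = 0.79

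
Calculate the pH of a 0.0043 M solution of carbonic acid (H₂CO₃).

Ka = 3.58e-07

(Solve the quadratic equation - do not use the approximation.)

x² + Ka×x - Ka×C = 0. Using quadratic formula: [H⁺] = 3.9057e-05

pH = 4.41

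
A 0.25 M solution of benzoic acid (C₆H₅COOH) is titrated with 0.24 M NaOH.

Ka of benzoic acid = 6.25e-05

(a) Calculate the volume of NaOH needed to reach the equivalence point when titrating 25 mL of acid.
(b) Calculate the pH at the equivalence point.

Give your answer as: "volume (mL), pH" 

moles acid = 0.25 × 25/1000 = 0.00625 mol; V_base = moles/0.24 × 1000 = 26.0 mL. At equivalence only the conjugate base is present: [A⁻] = 0.00625/0.051 = 1.2245e-01 M. Kb = Kw/Ka = 1.60e-10; [OH⁻] = √(Kb × [A⁻]) = 4.4263e-06; pOH = 5.35; pH = 14 - pOH = 8.65.

V = 26.0 mL, pH = 8.65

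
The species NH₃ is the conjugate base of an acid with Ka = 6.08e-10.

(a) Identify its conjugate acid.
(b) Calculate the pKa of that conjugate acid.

(a) The conjugate acid is formed by adding one H⁺ to NH₃, giving NH₄⁺. (b) pKa = -log(Ka) = -log(6.08e-10) = 9.22.

Conjugate acid: NH₄⁺; pK_a = 9.22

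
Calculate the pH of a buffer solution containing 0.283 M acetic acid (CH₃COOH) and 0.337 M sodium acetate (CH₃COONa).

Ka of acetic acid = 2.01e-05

pKa = -log(2.01e-05) = 4.70. pH = pKa + log([A⁻]/[HA]) = 4.70 + log(0.337/0.283)

pH = 4.77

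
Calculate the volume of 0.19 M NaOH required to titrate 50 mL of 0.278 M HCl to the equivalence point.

At equivalence: moles acid = moles base. moles HCl = 0.278 × 50/1000 = 0.0139 mol. V_base = moles / 0.19 × 1000 = 73.2 mL.

V_{base} = 73.2 mL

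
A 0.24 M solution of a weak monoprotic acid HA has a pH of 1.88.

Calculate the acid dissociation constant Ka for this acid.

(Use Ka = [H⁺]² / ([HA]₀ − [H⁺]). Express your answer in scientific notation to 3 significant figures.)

[H⁺] = 10^(−pH) = 10^(−1.88) = 1.318e-02 M. For HA ⇌ H⁺ + A⁻, Ka = [H⁺][A⁻]/[HA] = [H⁺]² / ([HA]₀ − [H⁺]) = (1.318e-02)² / (0.24 − 1.318e-02) = 7.66e-04.

K_a = 7.66e-04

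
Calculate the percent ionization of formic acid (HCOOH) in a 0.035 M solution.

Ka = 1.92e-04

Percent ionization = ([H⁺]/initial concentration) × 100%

Using Ka equilibrium: x² + Ka×x - Ka×C = 0. Solving: [H⁺] = 2.4981e-03. Percent = (2.4981e-03/0.035) × 100

Percent ionization = 7.14%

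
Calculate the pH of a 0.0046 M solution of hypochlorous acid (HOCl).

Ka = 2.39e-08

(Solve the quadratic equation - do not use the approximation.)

x² + Ka×x - Ka×C = 0. Using quadratic formula: [H⁺] = 1.0473e-05

pH = 4.98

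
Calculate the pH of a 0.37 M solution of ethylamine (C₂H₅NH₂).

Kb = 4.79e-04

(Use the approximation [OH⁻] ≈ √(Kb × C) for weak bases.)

[OH⁻] = √(Kb × C) = √(4.79e-04 × 0.37) = 1.3313e-02. pOH = 1.88, pH = 14 - pOH

pH = 12.12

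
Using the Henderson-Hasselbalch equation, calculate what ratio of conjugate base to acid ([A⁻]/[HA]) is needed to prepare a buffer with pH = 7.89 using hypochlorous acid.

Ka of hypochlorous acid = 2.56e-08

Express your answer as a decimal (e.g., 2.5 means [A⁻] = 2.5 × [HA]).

pKa = -log(2.56e-08) = 7.5918. pH = pKa + log([A⁻]/[HA]), so log([A⁻]/[HA]) = pH − pKa = 7.89 − 7.5918 = 0.2982. [A⁻]/[HA] = 10^(0.2982) = 1.99

[A⁻]/[HA] = 1.99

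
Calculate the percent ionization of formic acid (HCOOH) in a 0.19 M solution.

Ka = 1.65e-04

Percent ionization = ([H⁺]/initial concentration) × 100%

Using Ka equilibrium: x² + Ka×x - Ka×C = 0. Solving: [H⁺] = 5.5172e-03. Percent = (5.5172e-03/0.19) × 100

Percent ionization = 2.9%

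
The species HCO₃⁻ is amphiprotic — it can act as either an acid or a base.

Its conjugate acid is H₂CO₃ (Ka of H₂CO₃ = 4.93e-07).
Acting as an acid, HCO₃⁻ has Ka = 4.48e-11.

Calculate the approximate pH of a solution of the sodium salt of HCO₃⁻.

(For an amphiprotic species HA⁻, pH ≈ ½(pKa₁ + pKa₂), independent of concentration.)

pKa₁ = -log(4.93e-07) = 6.31; pKa₂ = -log(4.48e-11) = 10.35. For an amphiprotic species, pH ≈ ½(pKa₁ + pKa₂) = ½(6.31 + 10.35) = 8.33.

pH = 8.33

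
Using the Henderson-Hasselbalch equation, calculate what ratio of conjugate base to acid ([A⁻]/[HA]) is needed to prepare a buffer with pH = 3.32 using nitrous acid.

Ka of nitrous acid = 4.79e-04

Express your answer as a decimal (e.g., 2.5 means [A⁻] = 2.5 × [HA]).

pKa = -log(4.79e-04) = 3.3197. pH = pKa + log([A⁻]/[HA]), so log([A⁻]/[HA]) = pH − pKa = 3.32 − 3.3197 = 0.0003. [A⁻]/[HA] = 10^(0.0003) = 1.00

[A⁻]/[HA] = 1.00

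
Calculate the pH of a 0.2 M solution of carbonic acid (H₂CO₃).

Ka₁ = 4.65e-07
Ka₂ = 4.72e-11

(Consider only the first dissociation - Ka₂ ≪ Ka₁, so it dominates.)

First dissociation dominates. From Ka₁ = [H⁺][HA⁻]/[H₂A], x² + Ka₁·x − Ka₁·C = 0 with C = 0.2 M and Ka₁ = 4.65e-07. Solving: [H⁺] = (−Ka₁ + √(Ka₁² + 4·Ka₁·C)) / 2 = 3.0473e-04 M. pH = -log(3.0473e-04) = 3.52.

pH = 3.52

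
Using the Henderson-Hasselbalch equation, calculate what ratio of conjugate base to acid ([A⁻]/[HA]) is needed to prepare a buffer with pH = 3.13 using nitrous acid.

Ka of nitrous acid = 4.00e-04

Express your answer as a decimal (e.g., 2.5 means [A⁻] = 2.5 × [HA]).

pKa = -log(4.00e-04) = 3.3979. pH = pKa + log([A⁻]/[HA]), so log([A⁻]/[HA]) = pH − pKa = 3.13 − 3.3979 = -0.2679. [A⁻]/[HA] = 10^(-0.2679) = 0.540

[A⁻]/[HA] = 0.540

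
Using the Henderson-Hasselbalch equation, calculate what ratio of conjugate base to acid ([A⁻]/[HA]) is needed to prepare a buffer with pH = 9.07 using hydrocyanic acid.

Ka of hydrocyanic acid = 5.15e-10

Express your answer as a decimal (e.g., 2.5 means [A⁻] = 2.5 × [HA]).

pKa = -log(5.15e-10) = 9.2882. pH = pKa + log([A⁻]/[HA]), so log([A⁻]/[HA]) = pH − pKa = 9.07 − 9.2882 = -0.2182. [A⁻]/[HA] = 10^(-0.2182) = 0.605

[A⁻]/[HA] = 0.605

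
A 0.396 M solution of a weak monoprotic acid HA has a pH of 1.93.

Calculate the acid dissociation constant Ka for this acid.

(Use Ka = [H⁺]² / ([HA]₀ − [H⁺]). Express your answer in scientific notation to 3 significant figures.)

[H⁺] = 10^(−pH) = 10^(−1.93) = 1.175e-02 M. For HA ⇌ H⁺ + A⁻, Ka = [H⁺][A⁻]/[HA] = [H⁺]² / ([HA]₀ − [H⁺]) = (1.175e-02)² / (0.396 − 1.175e-02) = 3.59e-04.

K_a = 3.59e-04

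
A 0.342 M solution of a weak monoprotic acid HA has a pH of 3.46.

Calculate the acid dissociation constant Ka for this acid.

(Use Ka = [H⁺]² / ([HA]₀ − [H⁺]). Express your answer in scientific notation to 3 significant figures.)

[H⁺] = 10^(−pH) = 10^(−3.46) = 3.467e-04 M. For HA ⇌ H⁺ + A⁻, Ka = [H⁺][A⁻]/[HA] = [H⁺]² / ([HA]₀ − [H⁺]) = (3.467e-04)² / (0.342 − 3.467e-04) = 3.52e-07.

K_a = 3.52e-07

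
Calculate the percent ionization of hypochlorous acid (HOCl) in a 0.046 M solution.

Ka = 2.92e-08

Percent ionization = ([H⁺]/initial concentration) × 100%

Using Ka equilibrium: x² + Ka×x - Ka×C = 0. Solving: [H⁺] = 3.6635e-05. Percent = (3.6635e-05/0.046) × 100

Percent ionization = 0.0796%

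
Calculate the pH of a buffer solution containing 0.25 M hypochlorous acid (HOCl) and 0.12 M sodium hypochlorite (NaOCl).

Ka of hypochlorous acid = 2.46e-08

pKa = -log(2.46e-08) = 7.61. pH = pKa + log([A⁻]/[HA]) = 7.61 + log(0.12/0.25)

pH = 7.29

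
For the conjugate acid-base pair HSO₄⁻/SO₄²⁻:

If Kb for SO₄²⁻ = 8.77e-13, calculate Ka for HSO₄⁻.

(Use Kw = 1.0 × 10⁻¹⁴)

For a conjugate pair Ka × Kb = Kw, so Ka = Kw/Kb = 1.0 × 10⁻¹⁴ / 8.77e-13 = 1.14e-02.

K_a = 1.14e-02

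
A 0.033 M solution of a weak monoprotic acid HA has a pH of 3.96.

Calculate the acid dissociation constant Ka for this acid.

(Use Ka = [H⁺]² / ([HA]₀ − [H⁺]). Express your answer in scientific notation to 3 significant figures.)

[H⁺] = 10^(−pH) = 10^(−3.96) = 1.096e-04 M. For HA ⇌ H⁺ + A⁻, Ka = [H⁺][A⁻]/[HA] = [H⁺]² / ([HA]₀ − [H⁺]) = (1.096e-04)² / (0.033 − 1.096e-04) = 3.66e-07.

K_a = 3.66e-07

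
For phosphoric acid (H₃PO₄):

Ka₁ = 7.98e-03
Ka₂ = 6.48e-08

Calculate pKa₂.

pKa₂ = -log(Ka₂) = -log(6.48e-08) = 7.19.

pK_{a2} = 7.19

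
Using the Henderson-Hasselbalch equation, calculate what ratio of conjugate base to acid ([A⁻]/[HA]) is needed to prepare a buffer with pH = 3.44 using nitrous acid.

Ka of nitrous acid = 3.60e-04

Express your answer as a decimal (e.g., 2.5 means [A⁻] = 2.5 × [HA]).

pKa = -log(3.60e-04) = 3.4437. pH = pKa + log([A⁻]/[HA]), so log([A⁻]/[HA]) = pH − pKa = 3.44 − 3.4437 = -0.0037. [A⁻]/[HA] = 10^(-0.0037) = 0.992

[A⁻]/[HA] = 0.992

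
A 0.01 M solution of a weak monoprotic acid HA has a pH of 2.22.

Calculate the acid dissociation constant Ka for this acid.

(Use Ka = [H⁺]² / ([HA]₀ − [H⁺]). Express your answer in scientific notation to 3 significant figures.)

[H⁺] = 10^(−pH) = 10^(−2.22) = 6.026e-03 M. For HA ⇌ H⁺ + A⁻, Ka = [H⁺][A⁻]/[HA] = [H⁺]² / ([HA]₀ − [H⁺]) = (6.026e-03)² / (0.01 − 6.026e-03) = 9.14e-03.

K_a = 9.14e-03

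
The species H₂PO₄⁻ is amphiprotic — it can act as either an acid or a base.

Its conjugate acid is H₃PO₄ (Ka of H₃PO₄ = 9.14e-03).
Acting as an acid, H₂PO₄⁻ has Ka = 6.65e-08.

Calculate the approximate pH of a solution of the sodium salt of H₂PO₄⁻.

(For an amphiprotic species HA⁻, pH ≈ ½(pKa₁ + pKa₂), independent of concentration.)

pKa₁ = -log(9.14e-03) = 2.04; pKa₂ = -log(6.65e-08) = 7.18. For an amphiprotic species, pH ≈ ½(pKa₁ + pKa₂) = ½(2.04 + 7.18) = 4.61.

pH = 4.61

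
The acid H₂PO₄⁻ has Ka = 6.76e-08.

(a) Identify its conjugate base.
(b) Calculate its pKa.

(a) The conjugate base is formed by removing one H⁺ from H₂PO₄⁻, giving HPO₄²⁻. (b) pKa = -log(Ka) = -log(6.76e-08) = 7.17.

Conjugate base: HPO₄²⁻; pK_a = 7.17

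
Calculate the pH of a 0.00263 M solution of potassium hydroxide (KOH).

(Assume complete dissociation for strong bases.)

[OH⁻] = 0.00263 M for strong base. pOH = -log[OH⁻] = 2.58, pH = 14 - pOH

pH = 11.42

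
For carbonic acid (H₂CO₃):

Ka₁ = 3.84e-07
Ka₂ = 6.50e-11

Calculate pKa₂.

pKa₂ = -log(Ka₂) = -log(6.50e-11) = 10.19.

pK_{a2} = 10.19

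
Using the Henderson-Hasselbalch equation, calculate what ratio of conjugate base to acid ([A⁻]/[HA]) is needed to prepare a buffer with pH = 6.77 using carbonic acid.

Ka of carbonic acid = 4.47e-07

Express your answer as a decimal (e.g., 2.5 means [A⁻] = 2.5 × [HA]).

pKa = -log(4.47e-07) = 6.3497. pH = pKa + log([A⁻]/[HA]), so log([A⁻]/[HA]) = pH − pKa = 6.77 − 6.3497 = 0.4203. [A⁻]/[HA] = 10^(0.4203) = 2.63

[A⁻]/[HA] = 2.63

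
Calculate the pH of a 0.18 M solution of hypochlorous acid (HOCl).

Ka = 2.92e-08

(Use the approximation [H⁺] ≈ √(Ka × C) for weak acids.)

[H⁺] = √(Ka × C) = √(2.92e-08 × 0.18) = 7.2498e-05. pH = -log(7.2498e-05)

pH = 4.14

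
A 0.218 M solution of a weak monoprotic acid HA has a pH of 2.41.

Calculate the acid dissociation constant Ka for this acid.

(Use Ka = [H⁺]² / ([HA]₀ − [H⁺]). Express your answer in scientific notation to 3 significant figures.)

[H⁺] = 10^(−pH) = 10^(−2.41) = 3.890e-03 M. For HA ⇌ H⁺ + A⁻, Ka = [H⁺][A⁻]/[HA] = [H⁺]² / ([HA]₀ − [H⁺]) = (3.890e-03)² / (0.218 − 3.890e-03) = 7.07e-05.

K_a = 7.07e-05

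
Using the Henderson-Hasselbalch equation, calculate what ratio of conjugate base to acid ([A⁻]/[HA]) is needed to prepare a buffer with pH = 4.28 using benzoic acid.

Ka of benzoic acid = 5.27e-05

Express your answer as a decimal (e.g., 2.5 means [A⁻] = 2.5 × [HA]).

pKa = -log(5.27e-05) = 4.2782. pH = pKa + log([A⁻]/[HA]), so log([A⁻]/[HA]) = pH − pKa = 4.28 − 4.2782 = 0.0018. [A⁻]/[HA] = 10^(0.0018) = 1.00

[A⁻]/[HA] = 1.00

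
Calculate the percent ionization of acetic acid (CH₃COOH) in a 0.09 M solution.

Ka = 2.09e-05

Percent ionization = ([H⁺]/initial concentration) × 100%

Using Ka equilibrium: x² + Ka×x - Ka×C = 0. Solving: [H⁺] = 1.3611e-03. Percent = (1.3611e-03/0.09) × 100

Percent ionization = 1.51%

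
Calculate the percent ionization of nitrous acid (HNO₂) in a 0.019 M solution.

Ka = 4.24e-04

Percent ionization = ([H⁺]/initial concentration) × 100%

Using Ka equilibrium: x² + Ka×x - Ka×C = 0. Solving: [H⁺] = 2.6342e-03. Percent = (2.6342e-03/0.019) × 100

Percent ionization = 13.9%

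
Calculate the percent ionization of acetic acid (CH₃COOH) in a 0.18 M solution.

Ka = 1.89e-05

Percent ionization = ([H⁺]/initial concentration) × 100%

Using Ka equilibrium: x² + Ka×x - Ka×C = 0. Solving: [H⁺] = 1.8350e-03. Percent = (1.8350e-03/0.18) × 100

Percent ionization = 1.02%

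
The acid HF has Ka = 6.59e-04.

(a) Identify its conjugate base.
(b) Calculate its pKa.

(a) The conjugate base is formed by removing one H⁺ from HF, giving F⁻. (b) pKa = -log(Ka) = -log(6.59e-04) = 3.18.

Conjugate base: F⁻; pK_a = 3.18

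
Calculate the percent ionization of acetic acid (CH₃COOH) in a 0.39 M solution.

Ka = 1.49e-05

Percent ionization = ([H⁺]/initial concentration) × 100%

Using Ka equilibrium: x² + Ka×x - Ka×C = 0. Solving: [H⁺] = 2.4032e-03. Percent = (2.4032e-03/0.39) × 100

Percent ionization = 0.616%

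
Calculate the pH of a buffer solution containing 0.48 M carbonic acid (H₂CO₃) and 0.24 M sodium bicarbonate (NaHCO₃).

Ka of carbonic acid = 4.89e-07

pKa = -log(4.89e-07) = 6.31. pH = pKa + log([A⁻]/[HA]) = 6.31 + log(0.24/0.48)

pH = 6.01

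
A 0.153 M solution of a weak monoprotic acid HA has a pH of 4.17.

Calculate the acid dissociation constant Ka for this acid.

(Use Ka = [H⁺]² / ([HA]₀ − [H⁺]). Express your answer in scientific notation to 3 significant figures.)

[H⁺] = 10^(−pH) = 10^(−4.17) = 6.761e-05 M. For HA ⇌ H⁺ + A⁻, Ka = [H⁺][A⁻]/[HA] = [H⁺]² / ([HA]₀ − [H⁺]) = (6.761e-05)² / (0.153 − 6.761e-05) = 2.99e-08.

K_a = 2.99e-08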